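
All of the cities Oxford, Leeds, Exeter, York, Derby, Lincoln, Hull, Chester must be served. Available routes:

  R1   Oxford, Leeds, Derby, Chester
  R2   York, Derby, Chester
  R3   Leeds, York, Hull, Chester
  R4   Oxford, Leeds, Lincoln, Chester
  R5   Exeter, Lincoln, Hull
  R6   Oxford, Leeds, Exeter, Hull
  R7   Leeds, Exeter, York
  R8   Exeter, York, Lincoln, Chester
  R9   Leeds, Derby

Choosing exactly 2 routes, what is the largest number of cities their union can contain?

7

Choosing R1, R5 covers {Oxford, Leeds, Exeter, Derby, Lincoln, Hull, Chester} — 7 cities.
No choice of 2 routes does better; here York is left uncovered.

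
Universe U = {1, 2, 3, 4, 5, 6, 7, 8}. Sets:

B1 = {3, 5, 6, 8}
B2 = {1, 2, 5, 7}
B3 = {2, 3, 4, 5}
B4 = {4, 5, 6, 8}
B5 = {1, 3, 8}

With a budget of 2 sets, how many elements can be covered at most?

Choosing B1, B2 covers {1, 2, 3, 5, 6, 7, 8} — 7 elements.
No choice of 2 sets does better; here 4 is left uncovered.

7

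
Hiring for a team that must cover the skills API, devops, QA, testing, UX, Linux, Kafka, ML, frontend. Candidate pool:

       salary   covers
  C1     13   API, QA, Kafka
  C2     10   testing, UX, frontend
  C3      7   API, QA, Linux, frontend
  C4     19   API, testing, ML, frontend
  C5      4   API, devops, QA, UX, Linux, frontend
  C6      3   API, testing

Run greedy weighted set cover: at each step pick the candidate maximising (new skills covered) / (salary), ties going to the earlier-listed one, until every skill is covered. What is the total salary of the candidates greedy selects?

39

Pick 1: C5 adds 6 new (API, devops, QA, UX, Linux, frontend) at salary 4 (ratio 6/4).
Pick 2: C6 adds 1 new (testing) at salary 3 (ratio 1/3).
Pick 3: C1 adds 1 new (Kafka) at salary 13 (ratio 1/13).
Pick 4: C4 adds 1 new (ML) at salary 19 (ratio 1/19).
Greedy total salary: 4 + 3 + 13 + 19 = 39. (The true optimum is 36, so greedy overshoots here.)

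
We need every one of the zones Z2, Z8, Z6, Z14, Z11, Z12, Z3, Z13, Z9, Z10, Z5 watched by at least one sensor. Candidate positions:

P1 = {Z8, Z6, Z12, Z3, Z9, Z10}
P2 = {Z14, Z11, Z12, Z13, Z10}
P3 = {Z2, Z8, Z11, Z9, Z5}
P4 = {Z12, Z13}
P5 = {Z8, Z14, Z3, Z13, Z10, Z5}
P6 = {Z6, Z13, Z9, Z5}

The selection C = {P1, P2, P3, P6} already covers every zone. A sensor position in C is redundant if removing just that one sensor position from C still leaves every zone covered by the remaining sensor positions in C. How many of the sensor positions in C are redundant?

1

Drop P1: Z3 uncovered — not redundant.
Drop P2: Z14 uncovered — not redundant.
Drop P3: Z2 uncovered — not redundant.
Drop P6: the rest still cover every zone — redundant.
1 redundant: P6.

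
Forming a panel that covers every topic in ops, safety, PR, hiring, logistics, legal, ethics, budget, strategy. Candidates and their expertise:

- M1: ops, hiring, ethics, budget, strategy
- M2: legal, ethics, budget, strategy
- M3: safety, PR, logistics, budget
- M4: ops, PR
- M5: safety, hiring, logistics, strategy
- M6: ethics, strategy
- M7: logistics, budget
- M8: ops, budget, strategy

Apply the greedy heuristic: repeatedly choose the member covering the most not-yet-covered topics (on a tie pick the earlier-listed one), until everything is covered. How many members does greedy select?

3

Pick 1: M1 covers 5 new topics (ops, hiring, ethics, budget, strategy).
Pick 2: M3 covers 3 new topics (safety, PR, logistics).
Pick 3: M2 covers 1 new topics (legal).
Greedy uses 3 members.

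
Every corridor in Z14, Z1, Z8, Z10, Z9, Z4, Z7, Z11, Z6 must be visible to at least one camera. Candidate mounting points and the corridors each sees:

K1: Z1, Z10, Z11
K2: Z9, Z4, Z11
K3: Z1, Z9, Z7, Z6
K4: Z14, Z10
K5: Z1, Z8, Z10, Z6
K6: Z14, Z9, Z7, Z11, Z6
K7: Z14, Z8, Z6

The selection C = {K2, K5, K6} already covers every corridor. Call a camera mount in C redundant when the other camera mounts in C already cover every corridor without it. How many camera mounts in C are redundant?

Drop K2: Z4 uncovered — not redundant.
Drop K5: Z1, Z8, Z10 uncovered — not redundant.
Drop K6: Z14, Z7 uncovered — not redundant.
None of the camera mounts in C is redundant.

0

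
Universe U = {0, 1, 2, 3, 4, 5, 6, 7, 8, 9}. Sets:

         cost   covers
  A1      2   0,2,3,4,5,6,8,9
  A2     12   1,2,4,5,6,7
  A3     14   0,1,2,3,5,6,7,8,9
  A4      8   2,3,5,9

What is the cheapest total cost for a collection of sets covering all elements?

14

A1, A2 cover every element at cost 2 + 12 = 14.
Any cover uses at least 2 sets; among all covering selections none totals below 14.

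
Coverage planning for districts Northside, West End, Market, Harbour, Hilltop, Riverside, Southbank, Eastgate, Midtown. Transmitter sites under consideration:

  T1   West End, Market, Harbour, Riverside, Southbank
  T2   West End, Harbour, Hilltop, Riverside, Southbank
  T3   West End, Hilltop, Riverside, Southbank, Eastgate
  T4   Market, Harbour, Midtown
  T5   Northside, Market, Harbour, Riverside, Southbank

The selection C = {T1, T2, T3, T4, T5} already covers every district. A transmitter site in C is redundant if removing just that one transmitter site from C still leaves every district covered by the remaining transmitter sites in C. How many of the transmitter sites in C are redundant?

Drop T1: the rest still cover every district — redundant.
Drop T2: the rest still cover every district — redundant.
Drop T3: Eastgate uncovered — not redundant.
Drop T4: Midtown uncovered — not redundant.
Drop T5: Northside uncovered — not redundant.
2 redundant: T1, T2.

2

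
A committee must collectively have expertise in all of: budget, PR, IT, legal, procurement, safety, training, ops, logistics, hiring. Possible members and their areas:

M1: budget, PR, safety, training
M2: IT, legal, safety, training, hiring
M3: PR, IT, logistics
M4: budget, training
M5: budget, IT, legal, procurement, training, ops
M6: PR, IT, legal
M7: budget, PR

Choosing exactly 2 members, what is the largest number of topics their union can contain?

Choosing M1, M5 covers {budget, PR, IT, legal, procurement, safety, training, ops} — 8 topics.
No choice of 2 members does better; here logistics, hiring are left uncovered.

8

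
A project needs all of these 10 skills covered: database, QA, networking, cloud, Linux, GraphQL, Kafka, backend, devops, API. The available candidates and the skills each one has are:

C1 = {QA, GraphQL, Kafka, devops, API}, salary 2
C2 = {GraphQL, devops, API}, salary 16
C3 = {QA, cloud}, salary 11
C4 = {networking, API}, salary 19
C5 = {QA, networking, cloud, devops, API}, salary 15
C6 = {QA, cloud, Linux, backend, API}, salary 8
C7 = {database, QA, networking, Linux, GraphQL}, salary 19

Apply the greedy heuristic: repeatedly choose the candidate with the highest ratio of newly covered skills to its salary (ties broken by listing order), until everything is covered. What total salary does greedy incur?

Pick 1: C1 adds 5 new (QA, GraphQL, Kafka, devops, API) at salary 2 (ratio 5/2).
Pick 2: C6 adds 3 new (cloud, Linux, backend) at salary 8 (ratio 3/8).
Pick 3: C7 adds 2 new (database, networking) at salary 19 (ratio 2/19).
Greedy total salary: 2 + 8 + 19 = 29.

29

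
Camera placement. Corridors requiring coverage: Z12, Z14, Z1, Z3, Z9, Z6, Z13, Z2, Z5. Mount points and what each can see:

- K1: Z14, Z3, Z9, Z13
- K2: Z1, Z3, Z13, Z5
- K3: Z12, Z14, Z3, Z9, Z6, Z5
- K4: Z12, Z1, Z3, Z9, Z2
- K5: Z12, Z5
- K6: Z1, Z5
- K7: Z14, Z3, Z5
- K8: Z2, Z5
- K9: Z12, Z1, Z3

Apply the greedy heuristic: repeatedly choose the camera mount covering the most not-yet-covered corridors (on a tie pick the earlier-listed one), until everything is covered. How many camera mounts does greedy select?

Pick 1: K3 covers 6 new corridors (Z12, Z14, Z3, Z9, Z6, Z5).
Pick 2: K2 covers 2 new corridors (Z1, Z13).
Pick 3: K4 covers 1 new corridors (Z2).
Greedy uses 3 camera mounts.

3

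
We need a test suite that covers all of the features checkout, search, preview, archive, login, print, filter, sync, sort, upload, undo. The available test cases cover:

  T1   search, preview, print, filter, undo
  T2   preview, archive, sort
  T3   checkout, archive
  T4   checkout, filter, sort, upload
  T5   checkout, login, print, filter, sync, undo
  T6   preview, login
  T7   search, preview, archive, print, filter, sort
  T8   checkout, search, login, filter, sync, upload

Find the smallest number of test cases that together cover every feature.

T1, T2, T8 together cover {checkout, search, preview, archive, login, print, filter, sync, sort, upload, undo} — every feature.
No 2 of the 8 test cases cover everything (all 28 pairs fall short), so 3 is minimum.

3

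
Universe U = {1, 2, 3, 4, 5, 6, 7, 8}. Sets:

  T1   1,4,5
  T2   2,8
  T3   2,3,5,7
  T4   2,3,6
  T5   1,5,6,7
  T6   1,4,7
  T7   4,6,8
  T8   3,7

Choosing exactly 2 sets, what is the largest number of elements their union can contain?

Choosing T3, T7 covers {2, 3, 4, 5, 6, 7, 8} — 7 elements.
No choice of 2 sets does better; here 1 is left uncovered.

7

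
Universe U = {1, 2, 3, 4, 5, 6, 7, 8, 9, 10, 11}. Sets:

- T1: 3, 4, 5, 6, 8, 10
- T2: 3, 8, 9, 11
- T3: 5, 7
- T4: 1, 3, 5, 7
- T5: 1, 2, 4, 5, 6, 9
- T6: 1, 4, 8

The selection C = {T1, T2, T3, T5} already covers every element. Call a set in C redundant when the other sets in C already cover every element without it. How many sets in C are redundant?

0

Drop T1: 10 uncovered — not redundant.
Drop T2: 11 uncovered — not redundant.
Drop T3: 7 uncovered — not redundant.
Drop T5: 1, 2 uncovered — not redundant.
None of the sets in C is redundant.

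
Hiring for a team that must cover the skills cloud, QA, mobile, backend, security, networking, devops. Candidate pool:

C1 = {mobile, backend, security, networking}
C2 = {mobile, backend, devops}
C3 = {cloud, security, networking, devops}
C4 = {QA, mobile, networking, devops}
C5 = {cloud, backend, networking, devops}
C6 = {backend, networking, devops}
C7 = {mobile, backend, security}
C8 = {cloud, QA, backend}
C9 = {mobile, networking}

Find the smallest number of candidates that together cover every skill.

3

C1, C2, C8 together cover {cloud, QA, mobile, backend, security, networking, devops} — every skill.
No 2 of the 9 candidates cover everything (all 36 pairs fall short), so 3 is minimum.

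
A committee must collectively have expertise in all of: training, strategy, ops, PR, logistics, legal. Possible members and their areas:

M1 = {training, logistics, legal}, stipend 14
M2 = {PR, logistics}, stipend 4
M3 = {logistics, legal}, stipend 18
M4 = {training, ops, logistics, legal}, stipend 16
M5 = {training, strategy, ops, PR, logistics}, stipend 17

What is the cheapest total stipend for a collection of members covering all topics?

M1, M5 cover every topic at stipend 14 + 17 = 31.
Any cover uses at least 2 members; among all covering selections none totals below 31.
Greedy by coverage-per-stipend would pick M2, M4, M5 for 37 — worse than the optimum 31.

31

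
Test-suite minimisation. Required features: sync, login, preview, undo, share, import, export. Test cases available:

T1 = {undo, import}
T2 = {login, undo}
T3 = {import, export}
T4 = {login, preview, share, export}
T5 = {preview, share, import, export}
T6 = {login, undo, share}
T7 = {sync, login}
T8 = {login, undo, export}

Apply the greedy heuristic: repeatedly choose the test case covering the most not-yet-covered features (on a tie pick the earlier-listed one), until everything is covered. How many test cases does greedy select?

3

Pick 1: T4 covers 4 new features (login, preview, share, export).
Pick 2: T1 covers 2 new features (undo, import).
Pick 3: T7 covers 1 new features (sync).
Greedy uses 3 test cases.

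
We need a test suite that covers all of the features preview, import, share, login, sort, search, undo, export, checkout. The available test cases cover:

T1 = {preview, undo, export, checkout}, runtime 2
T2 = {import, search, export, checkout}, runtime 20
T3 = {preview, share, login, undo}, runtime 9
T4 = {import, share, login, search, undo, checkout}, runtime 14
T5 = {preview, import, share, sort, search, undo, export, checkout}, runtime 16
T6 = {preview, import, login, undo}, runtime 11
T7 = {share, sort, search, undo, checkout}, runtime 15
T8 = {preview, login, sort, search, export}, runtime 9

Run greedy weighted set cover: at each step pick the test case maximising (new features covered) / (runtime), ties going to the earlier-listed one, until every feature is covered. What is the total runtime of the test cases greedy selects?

Pick 1: T1 adds 4 new (preview, undo, export, checkout) at runtime 2 (ratio 4/2).
Pick 2: T8 adds 3 new (login, sort, search) at runtime 9 (ratio 3/9).
Pick 3: T4 adds 2 new (import, share) at runtime 14 (ratio 2/14).
Greedy total runtime: 2 + 9 + 14 = 25. (The true optimum is 23, so greedy overshoots here.)

25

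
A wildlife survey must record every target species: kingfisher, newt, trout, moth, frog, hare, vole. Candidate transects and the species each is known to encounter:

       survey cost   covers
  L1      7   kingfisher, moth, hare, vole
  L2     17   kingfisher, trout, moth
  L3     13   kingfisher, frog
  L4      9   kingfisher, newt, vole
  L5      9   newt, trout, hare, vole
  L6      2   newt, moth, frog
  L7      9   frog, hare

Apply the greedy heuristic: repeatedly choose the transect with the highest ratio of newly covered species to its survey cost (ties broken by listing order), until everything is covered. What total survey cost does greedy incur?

18

Pick 1: L6 adds 3 new (newt, moth, frog) at survey cost 2 (ratio 3/2).
Pick 2: L1 adds 3 new (kingfisher, hare, vole) at survey cost 7 (ratio 3/7).
Pick 3: L5 adds 1 new (trout) at survey cost 9 (ratio 1/9).
Greedy total survey cost: 2 + 7 + 9 = 18.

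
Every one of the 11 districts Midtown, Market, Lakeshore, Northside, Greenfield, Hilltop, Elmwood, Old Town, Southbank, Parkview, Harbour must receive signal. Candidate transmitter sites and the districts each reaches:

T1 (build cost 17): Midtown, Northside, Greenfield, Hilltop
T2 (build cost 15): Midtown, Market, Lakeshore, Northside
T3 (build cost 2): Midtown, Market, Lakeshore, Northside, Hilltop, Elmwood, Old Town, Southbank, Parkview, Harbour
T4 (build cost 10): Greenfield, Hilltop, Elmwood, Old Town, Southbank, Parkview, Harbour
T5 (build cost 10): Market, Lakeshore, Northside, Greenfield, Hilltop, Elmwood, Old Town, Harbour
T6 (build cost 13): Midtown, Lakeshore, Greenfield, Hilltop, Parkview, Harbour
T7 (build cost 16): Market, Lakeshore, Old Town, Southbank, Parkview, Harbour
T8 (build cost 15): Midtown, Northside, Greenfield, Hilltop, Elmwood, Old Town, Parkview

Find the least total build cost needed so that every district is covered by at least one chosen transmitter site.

T3, T4 cover every district at build cost 2 + 10 = 12.
Any cover uses at least 2 transmitter sites; among all covering selections none totals below 12.

12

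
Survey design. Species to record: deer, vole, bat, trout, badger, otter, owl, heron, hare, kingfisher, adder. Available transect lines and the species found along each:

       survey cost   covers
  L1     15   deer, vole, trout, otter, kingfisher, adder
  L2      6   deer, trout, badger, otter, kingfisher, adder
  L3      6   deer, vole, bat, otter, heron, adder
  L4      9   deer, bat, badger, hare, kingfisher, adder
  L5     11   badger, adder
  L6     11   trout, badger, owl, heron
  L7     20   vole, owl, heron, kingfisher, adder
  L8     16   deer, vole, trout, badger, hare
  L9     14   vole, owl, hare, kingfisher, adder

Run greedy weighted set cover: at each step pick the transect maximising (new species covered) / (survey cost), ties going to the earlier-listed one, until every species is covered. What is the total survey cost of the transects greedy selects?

26

Pick 1: L2 adds 6 new (deer, trout, badger, otter, kingfisher, adder) at survey cost 6 (ratio 6/6).
Pick 2: L3 adds 3 new (vole, bat, heron) at survey cost 6 (ratio 3/6).
Pick 3: L9 adds 2 new (owl, hare) at survey cost 14 (ratio 2/14).
Greedy total survey cost: 6 + 6 + 14 = 26.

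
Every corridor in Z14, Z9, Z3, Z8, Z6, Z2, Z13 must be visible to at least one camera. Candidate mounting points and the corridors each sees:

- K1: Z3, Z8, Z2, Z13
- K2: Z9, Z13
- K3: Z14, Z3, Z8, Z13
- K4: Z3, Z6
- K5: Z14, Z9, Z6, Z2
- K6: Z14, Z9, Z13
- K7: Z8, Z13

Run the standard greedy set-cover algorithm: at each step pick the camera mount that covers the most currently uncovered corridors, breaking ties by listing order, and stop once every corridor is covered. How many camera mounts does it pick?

2

Pick 1: K1 covers 4 new corridors (Z3, Z8, Z2, Z13).
Pick 2: K5 covers 3 new corridors (Z14, Z9, Z6).
Greedy uses 2 camera mounts.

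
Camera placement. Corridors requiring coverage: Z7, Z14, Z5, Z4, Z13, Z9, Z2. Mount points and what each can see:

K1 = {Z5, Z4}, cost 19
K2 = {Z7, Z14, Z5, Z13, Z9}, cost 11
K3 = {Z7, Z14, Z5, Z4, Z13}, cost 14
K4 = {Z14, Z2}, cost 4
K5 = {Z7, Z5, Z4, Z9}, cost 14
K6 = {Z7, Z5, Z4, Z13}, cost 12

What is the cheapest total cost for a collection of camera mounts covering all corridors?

27

K2, K4, K6 cover every corridor at cost 11 + 4 + 12 = 27.
Any cover uses at least 3 camera mounts; among all covering selections none totals below 27.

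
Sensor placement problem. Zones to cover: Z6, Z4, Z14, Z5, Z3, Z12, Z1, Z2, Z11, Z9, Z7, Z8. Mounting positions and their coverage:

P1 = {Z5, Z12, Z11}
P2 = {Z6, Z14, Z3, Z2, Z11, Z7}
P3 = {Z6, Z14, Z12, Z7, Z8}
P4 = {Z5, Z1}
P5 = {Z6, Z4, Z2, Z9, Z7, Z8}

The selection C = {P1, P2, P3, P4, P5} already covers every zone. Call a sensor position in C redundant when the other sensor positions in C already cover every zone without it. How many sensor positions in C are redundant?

2

Drop P1: the rest still cover every zone — redundant.
Drop P2: Z3 uncovered — not redundant.
Drop P3: the rest still cover every zone — redundant.
Drop P4: Z1 uncovered — not redundant.
Drop P5: Z4, Z9 uncovered — not redundant.
2 redundant: P1, P3.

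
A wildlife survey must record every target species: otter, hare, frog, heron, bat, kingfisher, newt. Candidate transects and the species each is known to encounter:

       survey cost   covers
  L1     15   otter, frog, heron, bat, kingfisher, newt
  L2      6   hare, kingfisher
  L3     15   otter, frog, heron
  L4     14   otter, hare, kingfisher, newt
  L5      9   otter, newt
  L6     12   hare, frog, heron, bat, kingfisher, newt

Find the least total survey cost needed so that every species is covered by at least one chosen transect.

21

L1, L2 cover every species at survey cost 15 + 6 = 21.
Any cover uses at least 2 transects; among all covering selections none totals below 21.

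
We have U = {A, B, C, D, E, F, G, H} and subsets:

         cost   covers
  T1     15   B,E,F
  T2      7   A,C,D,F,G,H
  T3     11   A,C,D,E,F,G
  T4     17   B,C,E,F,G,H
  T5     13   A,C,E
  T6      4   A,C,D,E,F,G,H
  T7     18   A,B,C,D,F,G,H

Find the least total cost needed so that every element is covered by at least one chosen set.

T1, T6 cover every element at cost 15 + 4 = 19.
Any cover uses at least 2 sets; among all covering selections none totals below 19.

19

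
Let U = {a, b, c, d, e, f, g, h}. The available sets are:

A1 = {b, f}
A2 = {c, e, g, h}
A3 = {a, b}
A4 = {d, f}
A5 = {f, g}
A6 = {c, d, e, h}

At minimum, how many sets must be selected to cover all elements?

A2, A3, A4 together cover {a, b, c, d, e, f, g, h} — every element.
No 2 of the 6 sets cover everything (all 15 pairs fall short), so 3 is minimum.

3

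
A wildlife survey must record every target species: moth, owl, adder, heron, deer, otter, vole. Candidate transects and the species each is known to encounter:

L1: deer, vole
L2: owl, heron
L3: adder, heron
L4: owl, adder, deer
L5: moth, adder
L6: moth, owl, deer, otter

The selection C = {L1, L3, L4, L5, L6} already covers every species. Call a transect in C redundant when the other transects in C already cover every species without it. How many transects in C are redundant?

2

Drop L1: vole uncovered — not redundant.
Drop L3: heron uncovered — not redundant.
Drop L4: the rest still cover every species — redundant.
Drop L5: the rest still cover every species — redundant.
Drop L6: otter uncovered — not redundant.
2 redundant: L4, L5.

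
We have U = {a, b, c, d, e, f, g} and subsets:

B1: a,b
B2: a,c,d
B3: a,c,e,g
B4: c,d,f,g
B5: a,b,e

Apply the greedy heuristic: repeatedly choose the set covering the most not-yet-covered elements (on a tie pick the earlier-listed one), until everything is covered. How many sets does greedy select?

Pick 1: B3 covers 4 new elements (a, c, e, g).
Pick 2: B4 covers 2 new elements (d, f).
Pick 3: B1 covers 1 new elements (b).
Greedy uses 3 sets. (The true minimum is 2.)

3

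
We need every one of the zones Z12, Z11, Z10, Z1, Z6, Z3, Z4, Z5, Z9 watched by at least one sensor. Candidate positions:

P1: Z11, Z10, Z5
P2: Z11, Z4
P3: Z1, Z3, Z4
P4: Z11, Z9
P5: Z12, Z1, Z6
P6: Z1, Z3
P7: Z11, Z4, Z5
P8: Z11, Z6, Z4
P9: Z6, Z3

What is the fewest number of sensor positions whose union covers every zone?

4

P1, P3, P4, P5 together cover {Z12, Z11, Z10, Z1, Z6, Z3, Z4, Z5, Z9} — every zone.
No 3 of the 9 sensor positions cover everything (all 84 triples fall short), so 4 is minimum.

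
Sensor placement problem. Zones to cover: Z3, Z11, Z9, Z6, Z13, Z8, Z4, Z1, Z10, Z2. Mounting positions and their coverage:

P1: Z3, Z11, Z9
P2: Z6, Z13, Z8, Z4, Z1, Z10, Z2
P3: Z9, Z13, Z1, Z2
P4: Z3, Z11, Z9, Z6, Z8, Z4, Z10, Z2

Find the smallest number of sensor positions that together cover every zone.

P1, P2 together cover {Z3, Z11, Z9, Z6, Z13, Z8, Z4, Z1, Z10, Z2} — every zone.
No single sensor position contains all 10 zones, so 2 is optimal.

2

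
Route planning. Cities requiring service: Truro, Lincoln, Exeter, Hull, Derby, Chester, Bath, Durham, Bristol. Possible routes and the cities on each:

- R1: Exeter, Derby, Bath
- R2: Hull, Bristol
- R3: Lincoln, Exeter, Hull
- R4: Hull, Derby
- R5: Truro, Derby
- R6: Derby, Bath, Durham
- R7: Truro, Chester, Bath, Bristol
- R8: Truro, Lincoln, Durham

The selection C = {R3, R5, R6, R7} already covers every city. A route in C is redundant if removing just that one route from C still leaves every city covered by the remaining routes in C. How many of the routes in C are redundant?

1

Drop R3: Lincoln, Exeter, Hull uncovered — not redundant.
Drop R5: the rest still cover every city — redundant.
Drop R6: Durham uncovered — not redundant.
Drop R7: Chester, Bristol uncovered — not redundant.
1 redundant: R5.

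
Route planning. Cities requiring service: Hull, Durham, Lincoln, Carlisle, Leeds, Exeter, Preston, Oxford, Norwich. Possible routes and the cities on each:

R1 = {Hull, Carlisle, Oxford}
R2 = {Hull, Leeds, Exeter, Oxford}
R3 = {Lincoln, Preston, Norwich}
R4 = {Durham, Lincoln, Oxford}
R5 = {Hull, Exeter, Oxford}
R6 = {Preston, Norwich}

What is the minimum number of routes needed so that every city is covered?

R1, R2, R3, R4 together cover {Hull, Durham, Lincoln, Carlisle, Leeds, Exeter, Preston, Oxford, Norwich} — every city.
No 3 of the 6 routes cover everything (all 20 triples fall short), so 4 is minimum.

4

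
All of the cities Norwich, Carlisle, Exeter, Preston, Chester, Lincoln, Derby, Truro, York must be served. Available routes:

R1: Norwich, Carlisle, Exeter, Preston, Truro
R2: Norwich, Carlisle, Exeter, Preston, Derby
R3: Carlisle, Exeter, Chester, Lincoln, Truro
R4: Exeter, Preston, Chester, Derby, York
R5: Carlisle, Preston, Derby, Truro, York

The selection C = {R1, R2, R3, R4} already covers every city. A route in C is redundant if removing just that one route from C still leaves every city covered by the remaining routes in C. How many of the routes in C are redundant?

Drop R1: the rest still cover every city — redundant.
Drop R2: the rest still cover every city — redundant.
Drop R3: Lincoln uncovered — not redundant.
Drop R4: York uncovered — not redundant.
2 redundant: R1, R2.

2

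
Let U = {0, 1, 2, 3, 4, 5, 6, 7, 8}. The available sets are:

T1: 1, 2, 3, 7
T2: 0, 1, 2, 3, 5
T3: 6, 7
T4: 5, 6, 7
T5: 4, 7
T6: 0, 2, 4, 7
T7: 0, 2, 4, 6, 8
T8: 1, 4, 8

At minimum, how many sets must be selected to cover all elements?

3

T1, T2, T7 together cover {0, 1, 2, 3, 4, 5, 6, 7, 8} — every element.
No 2 of the 8 sets cover everything (all 28 pairs fall short), so 3 is minimum.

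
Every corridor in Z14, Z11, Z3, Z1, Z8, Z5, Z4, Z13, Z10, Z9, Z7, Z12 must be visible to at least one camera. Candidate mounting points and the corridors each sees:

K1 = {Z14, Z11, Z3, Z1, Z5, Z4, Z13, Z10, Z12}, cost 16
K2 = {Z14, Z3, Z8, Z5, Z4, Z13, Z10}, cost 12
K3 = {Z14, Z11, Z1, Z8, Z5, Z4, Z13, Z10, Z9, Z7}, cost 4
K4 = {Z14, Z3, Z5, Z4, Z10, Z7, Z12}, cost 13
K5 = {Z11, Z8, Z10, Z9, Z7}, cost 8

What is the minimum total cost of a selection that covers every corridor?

17

K3, K4 cover every corridor at cost 4 + 13 = 17.
Any cover uses at least 2 camera mounts; among all covering selections none totals below 17.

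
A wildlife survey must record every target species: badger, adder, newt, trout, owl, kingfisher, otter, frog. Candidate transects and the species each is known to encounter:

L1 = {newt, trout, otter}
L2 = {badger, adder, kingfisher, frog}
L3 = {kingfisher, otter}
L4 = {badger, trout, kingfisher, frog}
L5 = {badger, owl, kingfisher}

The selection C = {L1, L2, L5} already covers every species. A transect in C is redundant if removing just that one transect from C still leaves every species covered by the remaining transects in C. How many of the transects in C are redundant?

Drop L1: newt, trout, otter uncovered — not redundant.
Drop L2: adder, frog uncovered — not redundant.
Drop L5: owl uncovered — not redundant.
None of the transects in C is redundant.

0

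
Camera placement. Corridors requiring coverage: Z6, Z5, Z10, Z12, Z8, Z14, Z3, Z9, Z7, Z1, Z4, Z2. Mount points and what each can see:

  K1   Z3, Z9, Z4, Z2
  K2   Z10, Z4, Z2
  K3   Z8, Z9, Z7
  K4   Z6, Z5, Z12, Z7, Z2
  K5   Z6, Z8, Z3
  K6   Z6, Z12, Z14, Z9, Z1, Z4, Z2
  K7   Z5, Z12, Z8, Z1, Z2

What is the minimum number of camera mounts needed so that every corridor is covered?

K2, K4, K5, K6 together cover {Z6, Z5, Z10, Z12, Z8, Z14, Z3, Z9, Z7, Z1, Z4, Z2} — every corridor.
No 3 of the 7 camera mounts cover everything (all 35 triples fall short), so 4 is minimum.
Greedy (largest uncovered first) would take K6, K3, K1, K2, K4 — 5 camera mounts — but 4 suffice.

4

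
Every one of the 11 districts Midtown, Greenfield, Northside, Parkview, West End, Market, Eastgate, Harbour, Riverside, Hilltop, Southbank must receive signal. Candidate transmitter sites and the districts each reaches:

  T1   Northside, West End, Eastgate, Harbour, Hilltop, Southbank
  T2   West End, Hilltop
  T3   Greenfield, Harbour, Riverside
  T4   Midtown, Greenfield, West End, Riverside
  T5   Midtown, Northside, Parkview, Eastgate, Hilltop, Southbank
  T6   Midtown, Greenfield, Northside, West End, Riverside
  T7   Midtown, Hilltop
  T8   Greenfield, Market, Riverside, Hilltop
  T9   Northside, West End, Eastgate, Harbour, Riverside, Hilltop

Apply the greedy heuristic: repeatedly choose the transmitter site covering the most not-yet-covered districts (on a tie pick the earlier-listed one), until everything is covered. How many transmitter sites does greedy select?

4

Pick 1: T1 covers 6 new districts (Northside, West End, Eastgate, Harbour, Hilltop, Southbank).
Pick 2: T4 covers 3 new districts (Midtown, Greenfield, Riverside).
Pick 3: T5 covers 1 new districts (Parkview).
Pick 4: T8 covers 1 new districts (Market).
Greedy uses 4 transmitter sites. (The true minimum is 3.)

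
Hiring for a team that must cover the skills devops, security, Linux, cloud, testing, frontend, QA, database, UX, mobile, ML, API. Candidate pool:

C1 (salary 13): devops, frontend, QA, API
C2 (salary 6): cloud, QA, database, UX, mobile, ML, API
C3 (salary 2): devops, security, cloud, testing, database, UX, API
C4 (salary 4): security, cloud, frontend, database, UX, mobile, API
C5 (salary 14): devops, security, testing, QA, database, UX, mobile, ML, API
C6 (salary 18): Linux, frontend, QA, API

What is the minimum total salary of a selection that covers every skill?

C2, C3, C6 cover every skill at salary 6 + 2 + 18 = 26.
Any cover uses at least 3 candidates; among all covering selections none totals below 26.
Greedy by coverage-per-salary would pick C3, C2, C4, C6 for 30 — worse than the optimum 26.

26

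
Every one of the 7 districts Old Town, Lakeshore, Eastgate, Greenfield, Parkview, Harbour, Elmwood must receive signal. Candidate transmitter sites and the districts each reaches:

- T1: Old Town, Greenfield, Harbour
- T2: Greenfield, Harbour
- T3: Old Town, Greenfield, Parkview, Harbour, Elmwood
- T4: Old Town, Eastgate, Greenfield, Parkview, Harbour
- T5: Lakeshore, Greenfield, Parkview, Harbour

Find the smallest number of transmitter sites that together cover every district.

3

T3, T4, T5 together cover {Old Town, Lakeshore, Eastgate, Greenfield, Parkview, Harbour, Elmwood} — every district.
No 2 of the 5 transmitter sites cover everything (all 10 pairs fall short), so 3 is minimum.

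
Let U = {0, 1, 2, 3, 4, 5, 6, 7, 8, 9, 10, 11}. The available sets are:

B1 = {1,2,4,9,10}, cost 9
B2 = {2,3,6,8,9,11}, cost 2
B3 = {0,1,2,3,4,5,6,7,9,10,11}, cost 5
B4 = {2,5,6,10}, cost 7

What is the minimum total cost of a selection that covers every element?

B2, B3 cover every element at cost 2 + 5 = 7.
Any cover uses at least 2 sets; among all covering selections none totals below 7.

7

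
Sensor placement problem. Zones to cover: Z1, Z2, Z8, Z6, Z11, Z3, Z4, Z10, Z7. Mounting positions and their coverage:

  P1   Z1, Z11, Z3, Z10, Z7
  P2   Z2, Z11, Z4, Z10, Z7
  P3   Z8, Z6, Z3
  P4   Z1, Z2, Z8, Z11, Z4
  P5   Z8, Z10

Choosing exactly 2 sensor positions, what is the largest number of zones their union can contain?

8

Choosing P1, P4 covers {Z1, Z2, Z8, Z11, Z3, Z4, Z10, Z7} — 8 zones.
No choice of 2 sensor positions does better; here Z6 is left uncovered.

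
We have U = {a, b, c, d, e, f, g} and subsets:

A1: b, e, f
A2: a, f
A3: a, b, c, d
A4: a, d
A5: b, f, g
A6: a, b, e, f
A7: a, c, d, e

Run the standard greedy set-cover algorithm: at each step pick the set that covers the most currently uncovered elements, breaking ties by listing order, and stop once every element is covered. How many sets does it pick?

Pick 1: A3 covers 4 new elements (a, b, c, d).
Pick 2: A1 covers 2 new elements (e, f).
Pick 3: A5 covers 1 new elements (g).
Greedy uses 3 sets. (The true minimum is 2.)

3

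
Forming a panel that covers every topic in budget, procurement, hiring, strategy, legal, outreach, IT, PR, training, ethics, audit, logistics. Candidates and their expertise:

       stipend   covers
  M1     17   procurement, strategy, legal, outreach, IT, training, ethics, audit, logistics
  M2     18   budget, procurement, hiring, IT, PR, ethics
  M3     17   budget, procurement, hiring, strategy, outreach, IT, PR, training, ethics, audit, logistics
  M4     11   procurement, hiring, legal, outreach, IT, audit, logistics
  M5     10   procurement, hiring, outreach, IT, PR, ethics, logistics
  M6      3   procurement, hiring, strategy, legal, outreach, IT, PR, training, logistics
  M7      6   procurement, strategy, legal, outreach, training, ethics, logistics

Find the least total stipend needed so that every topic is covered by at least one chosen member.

M3, M6 cover every topic at stipend 17 + 3 = 20.
Any cover uses at least 2 members; among all covering selections none totals below 20.

20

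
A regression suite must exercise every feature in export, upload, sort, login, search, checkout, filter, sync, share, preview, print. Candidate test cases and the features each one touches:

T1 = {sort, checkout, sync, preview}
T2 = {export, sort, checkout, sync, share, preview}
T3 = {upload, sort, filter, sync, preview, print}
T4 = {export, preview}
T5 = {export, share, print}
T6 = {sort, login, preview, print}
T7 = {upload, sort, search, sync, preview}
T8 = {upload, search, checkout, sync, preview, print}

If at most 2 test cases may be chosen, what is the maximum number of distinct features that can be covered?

9

Choosing T2, T3 covers {export, upload, sort, checkout, filter, sync, share, preview, print} — 9 features.
No choice of 2 test cases does better; here login, search are left uncovered.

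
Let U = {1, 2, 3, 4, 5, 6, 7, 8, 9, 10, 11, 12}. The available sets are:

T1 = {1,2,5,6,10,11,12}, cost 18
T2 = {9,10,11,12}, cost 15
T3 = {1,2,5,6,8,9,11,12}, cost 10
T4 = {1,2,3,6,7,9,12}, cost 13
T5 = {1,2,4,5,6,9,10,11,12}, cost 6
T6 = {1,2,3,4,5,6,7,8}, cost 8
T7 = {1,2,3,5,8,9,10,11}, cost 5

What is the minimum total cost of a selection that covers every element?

14

T5, T6 cover every element at cost 6 + 8 = 14.
Any cover uses at least 2 sets; among all covering selections none totals below 14.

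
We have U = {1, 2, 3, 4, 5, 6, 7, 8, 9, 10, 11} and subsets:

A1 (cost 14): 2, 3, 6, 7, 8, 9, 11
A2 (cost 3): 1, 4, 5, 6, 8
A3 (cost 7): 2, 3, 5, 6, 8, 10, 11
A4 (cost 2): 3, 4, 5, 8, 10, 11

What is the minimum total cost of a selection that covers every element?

19

A1, A2, A4 cover every element at cost 14 + 3 + 2 = 19.
Any cover uses at least 3 sets; among all covering selections none totals below 19.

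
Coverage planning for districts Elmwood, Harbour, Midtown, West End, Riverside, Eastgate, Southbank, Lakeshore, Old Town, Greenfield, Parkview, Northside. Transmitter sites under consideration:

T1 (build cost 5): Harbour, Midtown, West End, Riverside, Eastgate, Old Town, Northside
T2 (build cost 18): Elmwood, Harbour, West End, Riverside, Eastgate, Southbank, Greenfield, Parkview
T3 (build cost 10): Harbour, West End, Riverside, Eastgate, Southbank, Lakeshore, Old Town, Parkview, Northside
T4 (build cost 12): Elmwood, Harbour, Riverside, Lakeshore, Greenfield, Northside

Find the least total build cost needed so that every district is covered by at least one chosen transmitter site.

T1, T3, T4 cover every district at build cost 5 + 10 + 12 = 27.
Any cover uses at least 3 transmitter sites; among all covering selections none totals below 27.

27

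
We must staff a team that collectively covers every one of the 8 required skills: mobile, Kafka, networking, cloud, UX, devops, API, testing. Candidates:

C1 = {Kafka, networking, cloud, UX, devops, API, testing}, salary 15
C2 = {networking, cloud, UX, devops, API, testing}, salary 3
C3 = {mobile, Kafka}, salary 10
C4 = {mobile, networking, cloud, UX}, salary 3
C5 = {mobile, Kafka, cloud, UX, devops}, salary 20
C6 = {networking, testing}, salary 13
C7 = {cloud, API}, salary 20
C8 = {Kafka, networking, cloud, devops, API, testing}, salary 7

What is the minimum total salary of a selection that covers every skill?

C4, C8 cover every skill at salary 3 + 7 = 10.
Any cover uses at least 2 candidates; among all covering selections none totals below 10.

10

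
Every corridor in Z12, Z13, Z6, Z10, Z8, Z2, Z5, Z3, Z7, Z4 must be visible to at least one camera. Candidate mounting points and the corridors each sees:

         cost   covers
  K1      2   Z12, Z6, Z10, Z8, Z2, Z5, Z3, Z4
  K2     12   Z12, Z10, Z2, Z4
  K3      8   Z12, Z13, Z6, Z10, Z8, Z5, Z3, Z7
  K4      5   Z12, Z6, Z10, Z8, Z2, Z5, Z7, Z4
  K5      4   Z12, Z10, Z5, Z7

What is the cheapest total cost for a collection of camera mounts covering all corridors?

K1, K3 cover every corridor at cost 2 + 8 = 10.
Any cover uses at least 2 camera mounts; among all covering selections none totals below 10.

10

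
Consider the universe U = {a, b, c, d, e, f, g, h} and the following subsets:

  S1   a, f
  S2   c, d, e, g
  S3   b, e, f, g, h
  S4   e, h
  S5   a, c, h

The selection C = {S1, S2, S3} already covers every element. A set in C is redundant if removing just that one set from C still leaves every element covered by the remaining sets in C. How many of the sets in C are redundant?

Drop S1: a uncovered — not redundant.
Drop S2: c, d uncovered — not redundant.
Drop S3: b, h uncovered — not redundant.
None of the sets in C is redundant.

0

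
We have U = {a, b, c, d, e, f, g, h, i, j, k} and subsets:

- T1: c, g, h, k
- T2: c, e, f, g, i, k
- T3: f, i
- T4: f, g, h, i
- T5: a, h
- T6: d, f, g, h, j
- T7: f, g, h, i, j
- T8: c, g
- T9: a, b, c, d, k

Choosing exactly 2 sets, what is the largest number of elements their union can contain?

Choosing T7, T9 covers {a, b, c, d, f, g, h, i, j, k} — 10 elements.
No choice of 2 sets does better; here e is left uncovered.

10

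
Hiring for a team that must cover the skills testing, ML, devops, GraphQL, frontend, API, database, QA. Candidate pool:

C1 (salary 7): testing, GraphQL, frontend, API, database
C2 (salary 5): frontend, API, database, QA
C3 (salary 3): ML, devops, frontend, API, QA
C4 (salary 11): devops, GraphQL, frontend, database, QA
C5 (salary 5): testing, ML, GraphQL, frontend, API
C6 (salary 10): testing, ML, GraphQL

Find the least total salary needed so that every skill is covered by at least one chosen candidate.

10

C1, C3 cover every skill at salary 7 + 3 = 10.
Any cover uses at least 2 candidates; among all covering selections none totals below 10.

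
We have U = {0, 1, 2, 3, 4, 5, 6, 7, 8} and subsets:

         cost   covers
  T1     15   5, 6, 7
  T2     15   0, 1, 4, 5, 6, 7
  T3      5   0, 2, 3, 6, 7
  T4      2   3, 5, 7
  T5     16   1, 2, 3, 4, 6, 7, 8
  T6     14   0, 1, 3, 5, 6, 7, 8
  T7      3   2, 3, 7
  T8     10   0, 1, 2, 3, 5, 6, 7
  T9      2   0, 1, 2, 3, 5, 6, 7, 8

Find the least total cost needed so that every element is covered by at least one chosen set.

17

T2, T9 cover every element at cost 15 + 2 = 17.
Any cover uses at least 2 sets; among all covering selections none totals below 17.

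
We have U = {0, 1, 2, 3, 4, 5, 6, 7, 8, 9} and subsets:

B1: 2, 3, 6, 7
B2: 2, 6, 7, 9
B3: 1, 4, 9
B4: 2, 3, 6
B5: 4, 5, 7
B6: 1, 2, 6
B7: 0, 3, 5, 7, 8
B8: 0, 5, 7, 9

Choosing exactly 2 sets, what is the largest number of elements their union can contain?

8

Choosing B2, B7 covers {0, 2, 3, 5, 6, 7, 8, 9} — 8 elements.
No choice of 2 sets does better; here 1, 4 are left uncovered.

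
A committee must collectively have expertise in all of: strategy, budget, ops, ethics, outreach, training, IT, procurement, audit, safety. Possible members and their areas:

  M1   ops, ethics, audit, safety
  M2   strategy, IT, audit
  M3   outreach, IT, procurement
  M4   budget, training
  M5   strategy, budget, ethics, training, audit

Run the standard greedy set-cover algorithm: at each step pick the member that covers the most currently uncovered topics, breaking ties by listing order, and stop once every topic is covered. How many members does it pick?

3

Pick 1: M5 covers 5 new topics (strategy, budget, ethics, training, audit).
Pick 2: M3 covers 3 new topics (outreach, IT, procurement).
Pick 3: M1 covers 2 new topics (ops, safety).
Greedy uses 3 members.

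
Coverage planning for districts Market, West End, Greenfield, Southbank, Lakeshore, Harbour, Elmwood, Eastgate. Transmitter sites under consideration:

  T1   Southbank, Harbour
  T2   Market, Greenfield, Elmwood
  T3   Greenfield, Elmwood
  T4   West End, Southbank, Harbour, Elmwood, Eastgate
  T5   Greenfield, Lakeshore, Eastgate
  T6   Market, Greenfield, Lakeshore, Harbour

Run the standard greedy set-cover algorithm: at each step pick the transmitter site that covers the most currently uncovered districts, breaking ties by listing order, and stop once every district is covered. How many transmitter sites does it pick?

Pick 1: T4 covers 5 new districts (West End, Southbank, Harbour, Elmwood, Eastgate).
Pick 2: T6 covers 3 new districts (Market, Greenfield, Lakeshore).
Greedy uses 2 transmitter sites.

2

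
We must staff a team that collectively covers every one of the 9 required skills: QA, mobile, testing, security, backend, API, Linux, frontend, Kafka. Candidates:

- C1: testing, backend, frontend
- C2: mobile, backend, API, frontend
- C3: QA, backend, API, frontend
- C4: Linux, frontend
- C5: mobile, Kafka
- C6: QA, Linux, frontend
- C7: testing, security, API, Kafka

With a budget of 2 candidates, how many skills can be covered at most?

7

Choosing C2, C7 covers {mobile, testing, security, backend, API, frontend, Kafka} — 7 skills.
No choice of 2 candidates does better; here QA, Linux are left uncovered.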